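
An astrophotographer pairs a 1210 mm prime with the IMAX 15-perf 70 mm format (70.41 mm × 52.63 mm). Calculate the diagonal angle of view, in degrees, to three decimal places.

4.161°

Sensor diagonal = √(70.41² + 52.63²) = √7727.4850 ≈ 87.9061 mm.
Angle of view α = 2·arctan(d/2f) with d = 87.9061 mm and f = 1210 mm.
d/2f = 0.03632; arctan(0.03632) ≈ 2.0803°, so α ≈ 4.1607°.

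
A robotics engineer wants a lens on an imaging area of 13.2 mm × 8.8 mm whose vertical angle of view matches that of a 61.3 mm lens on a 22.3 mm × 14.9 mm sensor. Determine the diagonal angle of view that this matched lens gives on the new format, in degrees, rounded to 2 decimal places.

Equal vertical AOV ⇒ f₂ = f₁ · 8.8/14.9 = 61.3 × 0.59060 ≈ 36.2040 mm.
Sensor diagonal = √(13.2² + 8.8²) = √251.6800 ≈ 15.8644 mm.
Diagonal AOV on the new format = 2·arctan(15.8644 / (2 × 36.2040)) = 2·arctan(0.21910) ≈ 24.7162°.

24.72°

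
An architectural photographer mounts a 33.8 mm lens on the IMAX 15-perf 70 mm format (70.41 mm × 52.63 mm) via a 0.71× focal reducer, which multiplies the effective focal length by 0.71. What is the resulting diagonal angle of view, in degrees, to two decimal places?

122.73°

Effective focal length f = 33.8 × 0.71 = 23.998 mm.
Sensor diagonal = √(70.41² + 52.63²) = √7727.4850 ≈ 87.9061 mm.
α = 2·arctan(87.906 / (2 × 23.998)) = 2·arctan(1.83153) ≈ 122.7317°.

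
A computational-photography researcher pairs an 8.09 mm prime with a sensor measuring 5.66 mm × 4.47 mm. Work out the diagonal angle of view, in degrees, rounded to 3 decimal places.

48.050°

Sensor diagonal = √(5.66² + 4.47²) = √52.0165 ≈ 7.2122 mm.
Angle of view α = 2·arctan(d/2f) with d = 7.2122 mm and f = 8.09 mm.
d/2f = 0.44575; arctan(0.44575) ≈ 24.0250°, so α ≈ 48.0499°.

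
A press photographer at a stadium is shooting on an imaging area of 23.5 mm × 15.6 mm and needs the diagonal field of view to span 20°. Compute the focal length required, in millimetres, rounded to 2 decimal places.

Sensor diagonal = √(23.5² + 15.6²) = √795.6100 ≈ 28.2066 mm.
From α = 2·arctan(d/2f) we get f = d / (2·tan(α/2)).
With d = 28.2066 mm and α/2 = 10°, tan(α/2) ≈ 0.17633, so f ≈ 28.2066 / 0.35265 ≈ 79.9837 mm.

79.98 mm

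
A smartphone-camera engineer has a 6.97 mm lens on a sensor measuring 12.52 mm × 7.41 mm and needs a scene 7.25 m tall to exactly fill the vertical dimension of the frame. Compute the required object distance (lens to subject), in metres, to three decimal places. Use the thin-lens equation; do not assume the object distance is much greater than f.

6.826 m

W: 7.25 m = 7250 mm.
Magnification m = h/W = dᵢ/dₒ; combined with 1/f = 1/dₒ + 1/dᵢ this gives dₒ = f·(1 + W/h).
dₒ = 6.97 mm × (1 + 7250/7.41) = 6.97 × 979.4076 ≈ 6826.471 mm = 6.82647 m.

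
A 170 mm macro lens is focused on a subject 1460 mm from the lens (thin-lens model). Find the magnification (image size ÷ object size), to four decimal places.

Thin lens: 1/f = 1/dₒ + 1/dᵢ → 1/dᵢ = 1/170 − 1/1460 = 0.0051974 mm⁻¹, so dᵢ ≈ 192.4031 mm.
Magnification m = dᵢ/dₒ = 192.4031/1460 ≈ 0.13178.

0.1318×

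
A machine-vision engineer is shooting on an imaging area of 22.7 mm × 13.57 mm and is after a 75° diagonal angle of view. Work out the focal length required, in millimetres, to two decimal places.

Sensor diagonal = √(22.7² + 13.57²) = √699.4349 ≈ 26.4468 mm.
From α = 2·arctan(d/2f) we get f = d / (2·tan(α/2)).
With d = 26.4468 mm and α/2 = 37.5°, tan(α/2) ≈ 0.76733, so f ≈ 26.4468 / 1.53465 ≈ 17.2331 mm.

17.23 mm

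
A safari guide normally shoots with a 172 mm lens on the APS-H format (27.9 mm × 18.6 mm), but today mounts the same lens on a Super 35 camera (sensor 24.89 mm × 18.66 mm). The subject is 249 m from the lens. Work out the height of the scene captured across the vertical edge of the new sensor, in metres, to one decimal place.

27.0 m

The focal length stays 172 mm; the relevant sensor dimension is now h = 18.66 mm. Object distance dₒ = 249 m = 249000 mm.
Thin-lens field height W = h·(dₒ − f)/f = 18.66 × (249000 − 172)/172 ≈ 26994.945 mm = 26.9949 m.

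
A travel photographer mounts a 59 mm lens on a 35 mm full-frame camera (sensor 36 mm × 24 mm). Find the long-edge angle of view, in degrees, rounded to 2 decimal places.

33.93°

Angle of view α = 2·arctan(w/2f) with w = 36 mm and f = 59 mm.
w/2f = 0.30508; arctan(0.30508) ≈ 16.9661°, so α ≈ 33.9323°.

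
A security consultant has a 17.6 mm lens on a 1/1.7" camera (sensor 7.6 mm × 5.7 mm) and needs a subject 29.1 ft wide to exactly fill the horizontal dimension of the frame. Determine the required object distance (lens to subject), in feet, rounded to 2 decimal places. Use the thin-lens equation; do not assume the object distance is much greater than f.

67.45 ft

W: 29.1 ft × 304.8 mm/ft = 8869.68 mm.
Magnification m = w/W = dᵢ/dₒ; combined with 1/f = 1/dₒ + 1/dᵢ this gives dₒ = f·(1 + W/w).
dₒ = 17.6 mm × (1 + 8869.68/7.6) = 17.6 × 1168.0631 ≈ 20557.911 mm = 20557.911/304.8 ft = 67.4472 ft.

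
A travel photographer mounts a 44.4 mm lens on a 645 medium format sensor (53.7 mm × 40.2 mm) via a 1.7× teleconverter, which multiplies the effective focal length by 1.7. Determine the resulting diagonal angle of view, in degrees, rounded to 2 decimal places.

47.92°

Effective focal length f = 44.4 × 1.7 = 75.48 mm.
Sensor diagonal = √(53.7² + 40.2²) = √4499.7300 ≈ 67.0800 mm.
α = 2·arctan(67.080 / (2 × 75.48)) = 2·arctan(0.44436) ≈ 47.9165°.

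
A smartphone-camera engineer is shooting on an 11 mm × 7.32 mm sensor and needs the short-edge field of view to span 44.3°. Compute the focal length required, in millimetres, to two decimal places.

8.99 mm

From α = 2·arctan(h/2f) we get f = h / (2·tan(α/2)).
With h = 7.32 mm and α/2 = 22.15°, tan(α/2) ≈ 0.40707, so f ≈ 7.32 / 0.81415 ≈ 8.9910 mm.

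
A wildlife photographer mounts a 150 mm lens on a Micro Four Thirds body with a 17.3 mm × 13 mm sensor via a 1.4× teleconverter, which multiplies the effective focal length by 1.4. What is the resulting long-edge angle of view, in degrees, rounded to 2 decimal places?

Effective focal length f = 150 × 1.4 = 210 mm.
α = 2·arctan(17.3 / (2 × 210)) = 2·arctan(0.04119) ≈ 4.7174°.

4.72°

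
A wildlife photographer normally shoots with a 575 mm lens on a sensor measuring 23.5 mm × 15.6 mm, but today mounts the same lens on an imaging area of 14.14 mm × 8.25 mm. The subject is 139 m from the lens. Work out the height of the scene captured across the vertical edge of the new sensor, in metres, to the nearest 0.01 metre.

The focal length stays 575 mm; the relevant sensor dimension is now h = 8.25 mm. Object distance dₒ = 139 m = 139000 mm.
Thin-lens field height W = h·(dₒ − f)/f = 8.25 × (139000 − 575)/575 ≈ 1986.098 mm = 1.9861 m.

1.99 m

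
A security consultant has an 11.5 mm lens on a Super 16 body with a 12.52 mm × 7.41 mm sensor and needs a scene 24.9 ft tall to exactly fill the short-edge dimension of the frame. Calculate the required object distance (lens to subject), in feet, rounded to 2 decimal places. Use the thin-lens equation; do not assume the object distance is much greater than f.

W: 24.9 ft × 304.8 mm/ft = 7589.52 mm.
Magnification m = h/W = dᵢ/dₒ; combined with 1/f = 1/dₒ + 1/dᵢ this gives dₒ = f·(1 + W/h).
dₒ = 11.5 mm × (1 + 7589.52/7.41) = 11.5 × 1025.2267 ≈ 11790.107 mm = 11790.107/304.8 ft = 38.6815 ft.

38.68 ft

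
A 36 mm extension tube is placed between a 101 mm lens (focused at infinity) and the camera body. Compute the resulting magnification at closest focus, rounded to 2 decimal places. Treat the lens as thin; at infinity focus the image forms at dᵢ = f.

The tube moves the image plane from f to f + e, so dᵢ = 101 + 36 = 137 mm. Focus is achieved when 1/f = 1/dₒ + 1/dᵢ, giving dₒ = 1/(1/f − 1/(f+e)).
Magnification m = dᵢ/dₒ = (f+e)·(1/f − 1/(f+e)) = e/f = 36/101 ≈ 0.3564.

0.36×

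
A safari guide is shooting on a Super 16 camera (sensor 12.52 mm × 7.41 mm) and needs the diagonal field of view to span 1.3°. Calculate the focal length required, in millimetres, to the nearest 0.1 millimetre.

641.2 mm

Sensor diagonal = √(12.52² + 7.41²) = √211.6585 ≈ 14.5485 mm.
From α = 2·arctan(d/2f) we get f = d / (2·tan(α/2)).
With d = 14.5485 mm and α/2 = 0.65°, tan(α/2) ≈ 0.01135, so f ≈ 14.5485 / 0.02269 ≈ 641.1778 mm.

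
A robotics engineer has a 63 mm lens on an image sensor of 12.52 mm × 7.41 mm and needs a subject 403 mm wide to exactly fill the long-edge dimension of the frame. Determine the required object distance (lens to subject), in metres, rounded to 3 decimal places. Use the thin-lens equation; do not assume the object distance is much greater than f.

Magnification m = w/W = dᵢ/dₒ; combined with 1/f = 1/dₒ + 1/dᵢ this gives dₒ = f·(1 + W/w).
dₒ = 63 mm × (1 + 403/12.52) = 63 × 33.1885 ≈ 2090.875 mm = 2.09088 m.

2.091 m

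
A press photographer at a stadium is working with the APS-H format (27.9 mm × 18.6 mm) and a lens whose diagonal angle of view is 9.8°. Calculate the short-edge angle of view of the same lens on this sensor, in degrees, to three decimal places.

5.445°

Sensor diagonal = √(27.9² + 18.6²) = √1124.3700 ≈ 33.5316 mm.
From the diagonal AOV: f = 33.5316 / (2·tan(4.9°)) = 33.5316 / 0.17146 ≈ 195.5648 mm.
Short-edge AOV = 2·arctan(18.6 / (2 × 195.5648)) = 2·arctan(0.04755) ≈ 5.4453°.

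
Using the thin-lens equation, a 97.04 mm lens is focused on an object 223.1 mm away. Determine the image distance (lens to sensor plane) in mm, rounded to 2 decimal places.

171.74 mm

1/dᵢ = 1/f − 1/dₒ = 1/97.04 − 1/223.1 = 0.0058227 mm⁻¹.
dᵢ = 1/0.0058227 ≈ 171.7406 mm.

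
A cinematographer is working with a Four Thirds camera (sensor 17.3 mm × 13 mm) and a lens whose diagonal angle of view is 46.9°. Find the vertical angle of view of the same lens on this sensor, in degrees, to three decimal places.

Sensor diagonal = √(17.3² + 13²) = √468.2900 ≈ 21.6400 mm.
From the diagonal AOV: f = 21.6400 / (2·tan(23.45°)) = 21.6400 / 0.86755 ≈ 24.9438 mm.
Vertical AOV = 2·arctan(13 / (2 × 24.9438)) = 2·arctan(0.26059) ≈ 29.2113°.

29.211°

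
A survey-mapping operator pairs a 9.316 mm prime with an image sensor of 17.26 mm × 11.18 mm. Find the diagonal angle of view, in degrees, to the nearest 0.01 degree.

95.65°

Sensor diagonal = √(17.26² + 11.18²) = √422.9000 ≈ 20.5645 mm.
Angle of view α = 2·arctan(d/2f) with d = 20.5645 mm and f = 9.316 mm.
d/2f = 1.10372; arctan(1.10372) ≈ 47.8226°, so α ≈ 95.6452°.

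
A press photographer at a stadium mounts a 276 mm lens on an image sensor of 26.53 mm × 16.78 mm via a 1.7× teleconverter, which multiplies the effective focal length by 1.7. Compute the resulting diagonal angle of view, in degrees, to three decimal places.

Effective focal length f = 276 × 1.7 = 469.2 mm.
Sensor diagonal = √(26.53² + 16.78²) = √985.4093 ≈ 31.3912 mm.
α = 2·arctan(31.391 / (2 × 469.2)) = 2·arctan(0.03345) ≈ 3.8319°.

3.832°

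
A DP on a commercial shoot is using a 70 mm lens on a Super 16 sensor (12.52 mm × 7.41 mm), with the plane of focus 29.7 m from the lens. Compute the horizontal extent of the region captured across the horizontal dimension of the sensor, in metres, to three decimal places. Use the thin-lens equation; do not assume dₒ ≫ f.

dₒ: 29.7 m = 29700 mm.
Similar triangles through the lens centre give W/dₒ = w/dᵢ; with 1/f = 1/dₒ + 1/dᵢ this gives W = w·(dₒ − f)/f.
W = 12.52 mm × (29700 − 70) / 70 = 12.52 × 423.2857 ≈ 5299.537 mm = 5.29954 m.

5.300 m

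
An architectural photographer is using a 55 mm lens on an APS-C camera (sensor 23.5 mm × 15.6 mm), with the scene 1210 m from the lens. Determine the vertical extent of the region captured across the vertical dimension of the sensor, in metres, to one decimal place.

343.2 m

dₒ: 1210 m = 1.21e+06 mm.
Similar triangles through the lens centre give W/dₒ = h/dᵢ; with 1/f = 1/dₒ + 1/dᵢ this gives W = h·(dₒ − f)/f.
W = 15.6 mm × (1.21e+06 − 55) / 55 = 15.6 × 21999.0000 ≈ 343184.400 mm = 343.184 m.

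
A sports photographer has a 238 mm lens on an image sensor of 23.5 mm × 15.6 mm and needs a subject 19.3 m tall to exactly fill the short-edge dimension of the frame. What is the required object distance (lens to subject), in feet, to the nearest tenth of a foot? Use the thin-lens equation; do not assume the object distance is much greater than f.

966.8 ft

W: 19.3 m = 19300 mm.
Magnification m = h/W = dᵢ/dₒ; combined with 1/f = 1/dₒ + 1/dᵢ this gives dₒ = f·(1 + W/h).
dₒ = 238 mm × (1 + 19300/15.6) = 238 × 1238.1795 ≈ 294686.718 mm = 294686.718/304.8 ft = 966.82 ft.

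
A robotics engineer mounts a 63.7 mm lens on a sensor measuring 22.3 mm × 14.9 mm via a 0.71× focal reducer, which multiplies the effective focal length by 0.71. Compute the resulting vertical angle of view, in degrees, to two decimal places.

Effective focal length f = 63.7 × 0.71 = 45.227 mm.
α = 2·arctan(14.9 / (2 × 45.227)) = 2·arctan(0.16472) ≈ 18.7080°.

18.71°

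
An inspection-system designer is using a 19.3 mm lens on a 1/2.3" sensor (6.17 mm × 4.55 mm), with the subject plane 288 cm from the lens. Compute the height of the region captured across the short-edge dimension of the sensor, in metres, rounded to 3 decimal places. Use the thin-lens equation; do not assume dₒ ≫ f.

dₒ: 288 cm = 2880 mm.
Similar triangles through the lens centre give W/dₒ = h/dᵢ; with 1/f = 1/dₒ + 1/dᵢ this gives W = h·(dₒ − f)/f.
W = 4.55 mm × (2880 − 19.3) / 19.3 = 4.55 × 148.2228 ≈ 674.414 mm = 0.674414 m.

0.674 m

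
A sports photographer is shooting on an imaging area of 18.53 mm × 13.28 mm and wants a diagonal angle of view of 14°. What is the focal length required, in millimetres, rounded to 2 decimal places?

Sensor diagonal = √(18.53² + 13.28²) = √519.7193 ≈ 22.7974 mm.
From α = 2·arctan(d/2f) we get f = d / (2·tan(α/2)).
With d = 22.7974 mm and α/2 = 7°, tan(α/2) ≈ 0.12278, so f ≈ 22.7974 / 0.24557 ≈ 92.8348 mm.

92.83 mm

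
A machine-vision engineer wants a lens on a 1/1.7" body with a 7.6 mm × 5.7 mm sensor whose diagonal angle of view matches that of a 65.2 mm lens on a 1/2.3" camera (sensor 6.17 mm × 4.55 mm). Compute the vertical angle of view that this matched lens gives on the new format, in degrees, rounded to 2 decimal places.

4.04°

Sensor diagonal = √(6.17² + 4.55²) = √58.7714 ≈ 7.6663 mm.
Sensor diagonal = √(7.6² + 5.7²) = √90.2500 ≈ 9.5000 mm.
Equal diagonal AOV ⇒ f₂ = f₁ · 9.5000/7.6663 = 65.2 × 1.23920 ≈ 80.7957 mm.
Vertical AOV on the new format = 2·arctan(5.7 / (2 × 80.7957)) = 2·arctan(0.03527) ≈ 4.0404°.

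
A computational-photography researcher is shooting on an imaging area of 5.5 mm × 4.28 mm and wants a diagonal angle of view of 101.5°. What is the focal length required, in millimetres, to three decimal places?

2.847 mm

Sensor diagonal = √(5.5² + 4.28²) = √48.5684 ≈ 6.9691 mm.
From α = 2·arctan(d/2f) we get f = d / (2·tan(α/2)).
With d = 6.9691 mm and α/2 = 50.75°, tan(α/2) ≈ 1.22394, so f ≈ 6.9691 / 2.44788 ≈ 2.8470 mm.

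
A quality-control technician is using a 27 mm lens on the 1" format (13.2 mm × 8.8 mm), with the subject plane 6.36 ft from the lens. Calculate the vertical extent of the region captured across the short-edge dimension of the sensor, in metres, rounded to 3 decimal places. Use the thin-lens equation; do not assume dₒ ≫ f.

dₒ: 6.36 ft × 304.8 mm/ft = 1938.53 mm.
Similar triangles through the lens centre give W/dₒ = h/dᵢ; with 1/f = 1/dₒ + 1/dᵢ this gives W = h·(dₒ − f)/f.
W = 8.8 mm × (1938.53 − 27) / 27 = 8.8 × 70.7973 ≈ 623.017 mm = 0.623017 m.

0.623 m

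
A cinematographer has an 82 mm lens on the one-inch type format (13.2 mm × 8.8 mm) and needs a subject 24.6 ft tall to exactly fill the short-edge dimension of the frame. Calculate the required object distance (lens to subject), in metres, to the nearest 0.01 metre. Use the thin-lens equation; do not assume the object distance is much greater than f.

69.95 m

W: 24.6 ft × 304.8 mm/ft = 7498.08 mm.
Magnification m = h/W = dᵢ/dₒ; combined with 1/f = 1/dₒ + 1/dᵢ this gives dₒ = f·(1 + W/h).
dₒ = 82 mm × (1 + 7498.08/8.8) = 82 × 853.0545 ≈ 69950.470 mm = 69.9505 m.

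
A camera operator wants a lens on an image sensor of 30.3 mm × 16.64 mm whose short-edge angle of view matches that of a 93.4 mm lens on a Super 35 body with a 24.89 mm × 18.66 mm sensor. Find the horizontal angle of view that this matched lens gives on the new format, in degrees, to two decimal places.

Equal short-edge AOV ⇒ f₂ = f₁ · 16.64/18.66 = 93.4 × 0.89175 ≈ 83.2892 mm.
Horizontal AOV on the new format = 2·arctan(30.3 / (2 × 83.2892)) = 2·arctan(0.18190) ≈ 20.6184°.

20.62°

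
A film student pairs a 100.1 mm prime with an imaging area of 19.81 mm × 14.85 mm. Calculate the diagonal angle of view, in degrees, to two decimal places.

14.10°

Sensor diagonal = √(19.81² + 14.85²) = √612.9586 ≈ 24.7580 mm.
Angle of view α = 2·arctan(d/2f) with d = 24.7580 mm and f = 100.1 mm.
d/2f = 0.12367; arctan(0.12367) ≈ 7.0498°, so α ≈ 14.0995°.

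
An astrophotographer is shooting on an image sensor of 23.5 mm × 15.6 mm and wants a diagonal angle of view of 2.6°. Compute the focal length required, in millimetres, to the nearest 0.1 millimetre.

621.5 mm

Sensor diagonal = √(23.5² + 15.6²) = √795.6100 ≈ 28.2066 mm.
From α = 2·arctan(d/2f) we get f = d / (2·tan(α/2)).
With d = 28.2066 mm and α/2 = 1.3°, tan(α/2) ≈ 0.02269, so f ≈ 28.2066 / 0.04539 ≈ 621.4767 mm.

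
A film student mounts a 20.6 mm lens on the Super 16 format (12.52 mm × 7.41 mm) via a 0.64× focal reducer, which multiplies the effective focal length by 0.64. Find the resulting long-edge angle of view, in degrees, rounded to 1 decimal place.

50.8°

Effective focal length f = 20.6 × 0.64 = 13.184 mm.
α = 2·arctan(12.52 / (2 × 13.184)) = 2·arctan(0.47482) ≈ 50.7984°.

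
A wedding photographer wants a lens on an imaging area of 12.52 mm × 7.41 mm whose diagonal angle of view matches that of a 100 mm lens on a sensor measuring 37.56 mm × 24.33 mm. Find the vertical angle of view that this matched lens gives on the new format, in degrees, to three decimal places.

Sensor diagonal = √(37.56² + 24.33²) = √2002.7025 ≈ 44.7516 mm.
Sensor diagonal = √(12.52² + 7.41²) = √211.6585 ≈ 14.5485 mm.
Equal diagonal AOV ⇒ f₂ = f₁ · 14.5485/44.7516 = 100 × 0.32509 ≈ 32.5095 mm.
Vertical AOV on the new format = 2·arctan(7.41 / (2 × 32.5095)) = 2·arctan(0.11397) ≈ 13.0035°.

13.004°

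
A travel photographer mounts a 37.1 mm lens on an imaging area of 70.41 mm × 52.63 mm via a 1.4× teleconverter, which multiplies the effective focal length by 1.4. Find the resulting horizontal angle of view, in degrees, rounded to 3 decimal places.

68.259°

Effective focal length f = 37.1 × 1.4 = 51.94 mm.
α = 2·arctan(70.41 / (2 × 51.94)) = 2·arctan(0.67780) ≈ 68.2589°.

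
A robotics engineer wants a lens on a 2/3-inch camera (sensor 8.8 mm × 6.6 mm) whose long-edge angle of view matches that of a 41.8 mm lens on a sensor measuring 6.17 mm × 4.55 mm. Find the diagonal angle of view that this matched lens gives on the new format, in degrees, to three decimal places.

10.542°

Equal long-edge AOV ⇒ f₂ = f₁ · 8.8/6.17 = 41.8 × 1.42626 ≈ 59.6175 mm.
Sensor diagonal = √(8.8² + 6.6²) = √121.0000 ≈ 11.0000 mm.
Diagonal AOV on the new format = 2·arctan(11.0000 / (2 × 59.6175)) = 2·arctan(0.09225) ≈ 10.5418°.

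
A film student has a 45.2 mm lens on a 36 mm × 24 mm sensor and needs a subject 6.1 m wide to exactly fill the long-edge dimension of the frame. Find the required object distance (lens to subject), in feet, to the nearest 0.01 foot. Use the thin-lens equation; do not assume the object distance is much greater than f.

W: 6.1 m = 6100 mm.
Magnification m = w/W = dᵢ/dₒ; combined with 1/f = 1/dₒ + 1/dᵢ this gives dₒ = f·(1 + W/w).
dₒ = 45.2 mm × (1 + 6100/36) = 45.2 × 170.4444 ≈ 7704.089 mm = 7704.089/304.8 ft = 25.2759 ft.

25.28 ft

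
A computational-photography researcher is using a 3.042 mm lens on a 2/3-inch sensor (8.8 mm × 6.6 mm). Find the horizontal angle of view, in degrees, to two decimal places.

Angle of view α = 2·arctan(w/2f) with w = 8.8 mm and f = 3.042 mm.
w/2f = 1.44642; arctan(1.44642) ≈ 55.3414°, so α ≈ 110.6829°.

110.68°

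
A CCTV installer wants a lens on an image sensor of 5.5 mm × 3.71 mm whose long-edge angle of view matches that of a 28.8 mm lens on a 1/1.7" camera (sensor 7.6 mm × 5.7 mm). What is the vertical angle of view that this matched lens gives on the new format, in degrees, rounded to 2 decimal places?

10.17°

Equal long-edge AOV ⇒ f₂ = f₁ · 5.5/7.6 = 28.8 × 0.72368 ≈ 20.8421 mm.
Vertical AOV on the new format = 2·arctan(3.71 / (2 × 20.8421)) = 2·arctan(0.08900) ≈ 10.1721°.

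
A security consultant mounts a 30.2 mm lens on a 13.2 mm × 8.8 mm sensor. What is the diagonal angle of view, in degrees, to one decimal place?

29.4°

Sensor diagonal = √(13.2² + 8.8²) = √251.6800 ≈ 15.8644 mm.
Angle of view α = 2·arctan(d/2f) with d = 15.8644 mm and f = 30.2 mm.
d/2f = 0.26266; arctan(0.26266) ≈ 14.7167°, so α ≈ 29.4333°.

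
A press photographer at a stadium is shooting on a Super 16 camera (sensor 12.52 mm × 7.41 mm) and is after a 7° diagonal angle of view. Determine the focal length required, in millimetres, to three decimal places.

118.933 mm

Sensor diagonal = √(12.52² + 7.41²) = √211.6585 ≈ 14.5485 mm.
From α = 2·arctan(d/2f) we get f = d / (2·tan(α/2)).
With d = 14.5485 mm and α/2 = 3.5°, tan(α/2) ≈ 0.06116, so f ≈ 14.5485 / 0.12233 ≈ 118.9328 mm.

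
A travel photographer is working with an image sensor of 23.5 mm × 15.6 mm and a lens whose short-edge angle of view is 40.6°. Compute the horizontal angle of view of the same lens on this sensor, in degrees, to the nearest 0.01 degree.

58.26°

From the short-edge AOV: f = 15.6 / (2·tan(20.3°)) = 15.6 / 0.73982 ≈ 21.0861 mm.
Horizontal AOV = 2·arctan(23.5 / (2 × 21.0861)) = 2·arctan(0.55724) ≈ 58.2564°.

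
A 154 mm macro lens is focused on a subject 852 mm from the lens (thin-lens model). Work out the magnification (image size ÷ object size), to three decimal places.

Thin lens: 1/f = 1/dₒ + 1/dᵢ → 1/dᵢ = 1/154 − 1/852 = 0.0053198 mm⁻¹, so dᵢ ≈ 187.9771 mm.
Magnification m = dᵢ/dₒ = 187.9771/852 ≈ 0.22063.

0.221×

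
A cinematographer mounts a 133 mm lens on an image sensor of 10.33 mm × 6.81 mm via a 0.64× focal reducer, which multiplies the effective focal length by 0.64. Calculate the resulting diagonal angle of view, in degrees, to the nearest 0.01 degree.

Effective focal length f = 133 × 0.64 = 85.12 mm.
Sensor diagonal = √(10.33² + 6.81²) = √153.0850 ≈ 12.3728 mm.
α = 2·arctan(12.373 / (2 × 85.12)) = 2·arctan(0.07268) ≈ 8.3137°.

8.31°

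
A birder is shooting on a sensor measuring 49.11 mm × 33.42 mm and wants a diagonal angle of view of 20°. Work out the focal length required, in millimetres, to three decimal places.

168.445 mm

Sensor diagonal = √(49.11² + 33.42²) = √3528.6885 ≈ 59.4028 mm.
From α = 2·arctan(d/2f) we get f = d / (2·tan(α/2)).
With d = 59.4028 mm and α/2 = 10°, tan(α/2) ≈ 0.17633, so f ≈ 59.4028 / 0.35265 ≈ 168.4449 mm.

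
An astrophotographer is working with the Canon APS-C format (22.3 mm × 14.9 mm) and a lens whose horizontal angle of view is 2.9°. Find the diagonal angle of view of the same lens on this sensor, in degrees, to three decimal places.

3.487°

From the horizontal AOV: f = 22.3 / (2·tan(1.45°)) = 22.3 / 0.05063 ≈ 440.4907 mm.
Sensor diagonal = √(22.3² + 14.9²) = √719.3000 ≈ 26.8198 mm.
Diagonal AOV = 2·arctan(26.8198 / (2 × 440.4907)) = 2·arctan(0.03044) ≈ 3.4874°.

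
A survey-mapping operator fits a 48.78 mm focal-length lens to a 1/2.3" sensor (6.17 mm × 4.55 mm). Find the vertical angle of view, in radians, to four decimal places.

0.0932 rad

Angle of view α = 2·arctan(h/2f) with h = 4.55 mm and f = 48.78 mm.
h/2f = 0.04664; arctan(0.04664) ≈ 0.0466 rad, so α ≈ 0.0932 rad.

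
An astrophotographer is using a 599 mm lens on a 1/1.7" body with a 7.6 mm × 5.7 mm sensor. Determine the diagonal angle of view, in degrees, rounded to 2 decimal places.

0.91°

Sensor diagonal = √(7.6² + 5.7²) = √90.2500 ≈ 9.5000 mm.
Angle of view α = 2·arctan(d/2f) with d = 9.5000 mm and f = 599 mm.
d/2f = 0.00793; arctan(0.00793) ≈ 0.4543°, so α ≈ 0.9087°.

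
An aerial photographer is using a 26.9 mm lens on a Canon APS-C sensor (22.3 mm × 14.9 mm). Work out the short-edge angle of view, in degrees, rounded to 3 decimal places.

Angle of view α = 2·arctan(h/2f) with h = 14.9 mm and f = 26.9 mm.
h/2f = 0.27695; arctan(0.27695) ≈ 15.4802°, so α ≈ 30.9603°.

30.960°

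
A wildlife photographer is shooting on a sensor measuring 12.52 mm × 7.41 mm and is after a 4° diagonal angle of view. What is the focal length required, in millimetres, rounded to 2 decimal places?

Sensor diagonal = √(12.52² + 7.41²) = √211.6585 ≈ 14.5485 mm.
From α = 2·arctan(d/2f) we get f = d / (2·tan(α/2)).
With d = 14.5485 mm and α/2 = 2°, tan(α/2) ≈ 0.03492, so f ≈ 14.5485 / 0.06984 ≈ 208.3071 mm.

208.31 mm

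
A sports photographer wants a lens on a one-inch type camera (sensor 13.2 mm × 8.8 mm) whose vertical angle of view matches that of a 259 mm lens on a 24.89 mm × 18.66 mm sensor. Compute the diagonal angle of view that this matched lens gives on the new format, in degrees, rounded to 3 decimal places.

7.431°

Equal vertical AOV ⇒ f₂ = f₁ · 8.8/18.66 = 259 × 0.47160 ≈ 122.1436 mm.
Sensor diagonal = √(13.2² + 8.8²) = √251.6800 ≈ 15.8644 mm.
Diagonal AOV on the new format = 2·arctan(15.8644 / (2 × 122.1436)) = 2·arctan(0.06494) ≈ 7.4313°.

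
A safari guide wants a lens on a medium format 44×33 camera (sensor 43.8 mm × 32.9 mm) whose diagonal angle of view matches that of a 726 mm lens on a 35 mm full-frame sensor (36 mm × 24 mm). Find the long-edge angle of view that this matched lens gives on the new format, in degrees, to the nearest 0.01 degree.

Sensor diagonal = √(36² + 24²) = √1872.0000 ≈ 43.2666 mm.
Sensor diagonal = √(43.8² + 32.9²) = √3000.8500 ≈ 54.7800 mm.
Equal diagonal AOV ⇒ f₂ = f₁ · 54.7800/43.2666 = 726 × 1.26610 ≈ 919.1912 mm.
Long-edge AOV on the new format = 2·arctan(43.8 / (2 × 919.1912)) = 2·arctan(0.02383) ≈ 2.7297°.

2.73°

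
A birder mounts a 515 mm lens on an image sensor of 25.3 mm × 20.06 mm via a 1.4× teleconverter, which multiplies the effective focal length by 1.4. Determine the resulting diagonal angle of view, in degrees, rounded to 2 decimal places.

2.57°

Effective focal length f = 515 × 1.4 = 721 mm.
Sensor diagonal = √(25.3² + 20.06²) = √1042.4936 ≈ 32.2877 mm.
α = 2·arctan(32.288 / (2 × 721)) = 2·arctan(0.02239) ≈ 2.5654°.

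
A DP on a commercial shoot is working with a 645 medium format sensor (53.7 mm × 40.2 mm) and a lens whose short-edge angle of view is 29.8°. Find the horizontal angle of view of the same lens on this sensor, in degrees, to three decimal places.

39.134°

From the short-edge AOV: f = 40.2 / (2·tan(14.9°)) = 40.2 / 0.53216 ≈ 75.5414 mm.
Horizontal AOV = 2·arctan(53.7 / (2 × 75.5414)) = 2·arctan(0.35543) ≈ 39.1339°.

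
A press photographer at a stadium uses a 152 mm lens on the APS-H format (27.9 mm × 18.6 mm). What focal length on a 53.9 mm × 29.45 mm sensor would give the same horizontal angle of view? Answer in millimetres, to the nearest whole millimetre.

Equal angle of view means equal width/f ratio, so f₂ = f₁ · (width₂/width₁) = 152 × 53.9/27.9.
f₂ = 152 × 1.93190 ≈ 293.649 mm.

294 mm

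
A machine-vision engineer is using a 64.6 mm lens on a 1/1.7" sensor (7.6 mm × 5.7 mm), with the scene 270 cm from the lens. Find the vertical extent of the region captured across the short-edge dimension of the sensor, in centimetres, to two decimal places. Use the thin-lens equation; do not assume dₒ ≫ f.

dₒ: 270 cm = 2700 mm.
Similar triangles through the lens centre give W/dₒ = h/dᵢ; with 1/f = 1/dₒ + 1/dᵢ this gives W = h·(dₒ − f)/f.
W = 5.7 mm × (2700 − 64.6) / 64.6 = 5.7 × 40.7957 ≈ 232.535 mm = 23.2535 cm.

23.25 cm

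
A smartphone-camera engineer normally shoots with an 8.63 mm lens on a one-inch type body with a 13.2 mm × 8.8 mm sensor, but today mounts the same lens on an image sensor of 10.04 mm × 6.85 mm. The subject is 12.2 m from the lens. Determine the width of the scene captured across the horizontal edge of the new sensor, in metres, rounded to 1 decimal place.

14.2 m

The focal length stays 8.63 mm; the relevant sensor dimension is now w = 10.04 mm. Object distance dₒ = 12.2 m = 12200 mm.
Thin-lens field width W = w·(dₒ − f)/f = 10.04 × (12200 − 8.63)/8.63 ≈ 14183.239 mm = 14.1832 m.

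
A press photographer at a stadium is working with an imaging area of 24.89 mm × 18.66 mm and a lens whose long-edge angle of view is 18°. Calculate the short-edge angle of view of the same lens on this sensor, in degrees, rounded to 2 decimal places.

13.54°

From the long-edge AOV: f = 24.89 / (2·tan(9°)) = 24.89 / 0.31677 ≈ 78.5746 mm.
Short-edge AOV = 2·arctan(18.66 / (2 × 78.5746)) = 2·arctan(0.11874) ≈ 13.5433°.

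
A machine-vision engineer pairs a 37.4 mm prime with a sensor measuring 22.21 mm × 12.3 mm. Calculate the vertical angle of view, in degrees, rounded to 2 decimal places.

18.68°

Angle of view α = 2·arctan(h/2f) with h = 12.3 mm and f = 37.4 mm.
h/2f = 0.16444; arctan(0.16444) ≈ 9.3381°, so α ≈ 18.6761°.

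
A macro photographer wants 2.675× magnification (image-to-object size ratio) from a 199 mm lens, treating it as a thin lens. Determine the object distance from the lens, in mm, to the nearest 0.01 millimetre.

With m = dᵢ/dₒ and 1/f = 1/dₒ + 1/dᵢ, substituting dᵢ = m·dₒ gives 1/f = (1 + 1/m)/dₒ, hence dₒ = f·(1 + 1/m).
dₒ = 199 × (1 + 1/2.675) = 199 × 1.37383 ≈ 273.393 mm.

273.39 mm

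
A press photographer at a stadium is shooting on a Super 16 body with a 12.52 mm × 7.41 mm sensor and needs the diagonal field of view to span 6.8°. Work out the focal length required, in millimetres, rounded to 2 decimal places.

Sensor diagonal = √(12.52² + 7.41²) = √211.6585 ≈ 14.5485 mm.
From α = 2·arctan(d/2f) we get f = d / (2·tan(α/2)).
With d = 14.5485 mm and α/2 = 3.4°, tan(α/2) ≈ 0.05941, so f ≈ 14.5485 / 0.11882 ≈ 122.4395 mm.

122.44 mm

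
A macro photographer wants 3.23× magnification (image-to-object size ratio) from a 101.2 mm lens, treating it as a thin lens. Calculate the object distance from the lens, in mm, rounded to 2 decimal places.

With m = dᵢ/dₒ and 1/f = 1/dₒ + 1/dᵢ, substituting dᵢ = m·dₒ gives 1/f = (1 + 1/m)/dₒ, hence dₒ = f·(1 + 1/m).
dₒ = 101.2 × (1 + 1/3.23) = 101.2 × 1.30960 ≈ 132.531 mm.

132.53 mm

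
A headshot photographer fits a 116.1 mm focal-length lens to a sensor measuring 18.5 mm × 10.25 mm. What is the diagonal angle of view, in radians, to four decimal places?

Sensor diagonal = √(18.5² + 10.25²) = √447.3125 ≈ 21.1498 mm.
Angle of view α = 2·arctan(d/2f) with d = 21.1498 mm and f = 116.1 mm.
d/2f = 0.09108; arctan(0.09108) ≈ 0.0908 rad, so α ≈ 0.1817 rad.

0.1817 rad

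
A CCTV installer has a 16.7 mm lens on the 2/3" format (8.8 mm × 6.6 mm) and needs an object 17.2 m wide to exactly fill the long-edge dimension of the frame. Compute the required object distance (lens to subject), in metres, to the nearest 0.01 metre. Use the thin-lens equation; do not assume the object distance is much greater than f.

W: 17.2 m = 17200 mm.
Magnification m = w/W = dᵢ/dₒ; combined with 1/f = 1/dₒ + 1/dᵢ this gives dₒ = f·(1 + W/w).
dₒ = 16.7 mm × (1 + 17200/8.8) = 16.7 × 1955.5455 ≈ 32657.609 mm = 32.6576 m.

32.66 m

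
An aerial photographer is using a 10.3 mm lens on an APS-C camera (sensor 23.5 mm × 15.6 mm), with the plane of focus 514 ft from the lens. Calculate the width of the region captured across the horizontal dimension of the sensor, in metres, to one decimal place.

dₒ: 514 ft × 304.8 mm/ft = 156667.19 mm.
Similar triangles through the lens centre give W/dₒ = w/dᵢ; with 1/f = 1/dₒ + 1/dᵢ this gives W = w·(dₒ − f)/f.
W = 23.5 mm × (156667 − 10.3) / 10.3 = 23.5 × 15209.4073 ≈ 357421.071 mm = 357.421 m.

357.4 m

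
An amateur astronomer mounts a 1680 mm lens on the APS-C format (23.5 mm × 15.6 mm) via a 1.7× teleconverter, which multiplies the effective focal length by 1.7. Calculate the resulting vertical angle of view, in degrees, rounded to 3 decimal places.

0.313°

Effective focal length f = 1680 × 1.7 = 2856 mm.
α = 2·arctan(15.6 / (2 × 2856)) = 2·arctan(0.00273) ≈ 0.3130°.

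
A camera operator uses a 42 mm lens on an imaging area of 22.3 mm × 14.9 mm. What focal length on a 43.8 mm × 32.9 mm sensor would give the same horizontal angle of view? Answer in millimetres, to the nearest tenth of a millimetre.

82.5 mm

Equal angle of view means equal width/f ratio, so f₂ = f₁ · (width₂/width₁) = 42 × 43.8/22.3.
f₂ = 42 × 1.96413 ≈ 82.493 mm.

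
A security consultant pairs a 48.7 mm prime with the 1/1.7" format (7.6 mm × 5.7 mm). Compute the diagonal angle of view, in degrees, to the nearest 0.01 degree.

Sensor diagonal = √(7.6² + 5.7²) = √90.2500 ≈ 9.5000 mm.
Angle of view α = 2·arctan(d/2f) with d = 9.5000 mm and f = 48.7 mm.
d/2f = 0.09754; arctan(0.09754) ≈ 5.5708°, so α ≈ 11.1416°.

11.14°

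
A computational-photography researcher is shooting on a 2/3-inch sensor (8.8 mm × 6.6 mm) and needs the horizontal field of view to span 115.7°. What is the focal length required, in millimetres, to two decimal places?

From α = 2·arctan(w/2f) we get f = w / (2·tan(α/2)).
With w = 8.8 mm and α/2 = 57.85°, tan(α/2) ≈ 1.59105, so f ≈ 8.8 / 3.18210 ≈ 2.7655 mm.

2.77 mm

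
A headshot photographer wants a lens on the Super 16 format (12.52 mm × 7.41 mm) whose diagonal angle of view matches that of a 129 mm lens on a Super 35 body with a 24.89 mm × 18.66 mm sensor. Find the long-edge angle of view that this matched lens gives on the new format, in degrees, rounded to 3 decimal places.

11.848°

Sensor diagonal = √(24.89² + 18.66²) = √967.7077 ≈ 31.1080 mm.
Sensor diagonal = √(12.52² + 7.41²) = √211.6585 ≈ 14.5485 mm.
Equal diagonal AOV ⇒ f₂ = f₁ · 14.5485/31.1080 = 129 × 0.46768 ≈ 60.3303 mm.
Long-edge AOV on the new format = 2·arctan(12.52 / (2 × 60.3303)) = 2·arctan(0.10376) ≈ 11.8479°.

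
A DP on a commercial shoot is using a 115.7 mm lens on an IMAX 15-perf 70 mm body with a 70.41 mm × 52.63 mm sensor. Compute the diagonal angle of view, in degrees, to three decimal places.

41.602°

Sensor diagonal = √(70.41² + 52.63²) = √7727.4850 ≈ 87.9061 mm.
Angle of view α = 2·arctan(d/2f) with d = 87.9061 mm and f = 115.7 mm.
d/2f = 0.37989; arctan(0.37989) ≈ 20.8012°, so α ≈ 41.6024°.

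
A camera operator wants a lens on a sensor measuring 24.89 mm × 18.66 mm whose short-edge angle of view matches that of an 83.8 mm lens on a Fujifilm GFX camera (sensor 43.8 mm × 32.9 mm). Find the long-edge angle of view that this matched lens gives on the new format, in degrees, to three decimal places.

29.346°

Equal short-edge AOV ⇒ f₂ = f₁ · 18.66/32.9 = 83.8 × 0.56717 ≈ 47.5291 mm.
Long-edge AOV on the new format = 2·arctan(24.89 / (2 × 47.5291)) = 2·arctan(0.26184) ≈ 29.3458°.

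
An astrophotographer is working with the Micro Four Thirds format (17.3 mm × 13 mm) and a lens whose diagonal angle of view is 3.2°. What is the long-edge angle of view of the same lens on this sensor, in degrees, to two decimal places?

2.56°

Sensor diagonal = √(17.3² + 13²) = √468.2900 ≈ 21.6400 mm.
From the diagonal AOV: f = 21.6400 / (2·tan(1.6°)) = 21.6400 / 0.05587 ≈ 387.3622 mm.
Long-edge AOV = 2·arctan(17.3 / (2 × 387.3622)) = 2·arctan(0.02233) ≈ 2.5585°.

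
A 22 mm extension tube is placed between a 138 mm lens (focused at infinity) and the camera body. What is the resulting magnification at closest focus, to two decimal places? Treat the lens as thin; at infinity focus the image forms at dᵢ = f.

0.16×

The tube moves the image plane from f to f + e, so dᵢ = 138 + 22 = 160 mm. Focus is achieved when 1/f = 1/dₒ + 1/dᵢ, giving dₒ = 1/(1/f − 1/(f+e)).
Magnification m = dᵢ/dₒ = (f+e)·(1/f − 1/(f+e)) = e/f = 22/138 ≈ 0.1594.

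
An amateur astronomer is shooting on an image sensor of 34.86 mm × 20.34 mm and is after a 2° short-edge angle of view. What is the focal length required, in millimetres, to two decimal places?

582.64 mm

From α = 2·arctan(h/2f) we get f = h / (2·tan(α/2)).
With h = 20.34 mm and α/2 = 1°, tan(α/2) ≈ 0.01746, so f ≈ 20.34 / 0.03491 ≈ 582.6389 mm.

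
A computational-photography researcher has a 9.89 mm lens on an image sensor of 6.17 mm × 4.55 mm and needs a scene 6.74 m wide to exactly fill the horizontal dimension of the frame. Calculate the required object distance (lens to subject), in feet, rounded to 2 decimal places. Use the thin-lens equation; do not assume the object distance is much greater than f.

35.48 ft

W: 6.74 m = 6740 mm.
Magnification m = w/W = dᵢ/dₒ; combined with 1/f = 1/dₒ + 1/dᵢ this gives dₒ = f·(1 + W/w).
dₒ = 9.89 mm × (1 + 6740/6.17) = 9.89 × 1093.3825 ≈ 10813.553 mm = 10813.553/304.8 ft = 35.4775 ft.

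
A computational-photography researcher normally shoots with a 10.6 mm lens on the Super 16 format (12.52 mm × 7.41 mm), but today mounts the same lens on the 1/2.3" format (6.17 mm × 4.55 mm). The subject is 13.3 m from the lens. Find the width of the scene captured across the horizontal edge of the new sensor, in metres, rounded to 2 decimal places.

The focal length stays 10.6 mm; the relevant sensor dimension is now w = 6.17 mm. Object distance dₒ = 13.3 m = 13300 mm.
Thin-lens field width W = w·(dₒ − f)/f = 6.17 × (13300 − 10.6)/10.6 ≈ 7735.434 mm = 7.73543 m.

7.74 m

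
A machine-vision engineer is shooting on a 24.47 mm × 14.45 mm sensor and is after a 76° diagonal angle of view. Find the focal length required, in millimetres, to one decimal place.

Sensor diagonal = √(24.47² + 14.45²) = √807.5834 ≈ 28.4180 mm.
From α = 2·arctan(d/2f) we get f = d / (2·tan(α/2)).
With d = 28.4180 mm and α/2 = 38°, tan(α/2) ≈ 0.78129, so f ≈ 28.4180 / 1.56257 ≈ 18.1867 mm.

18.2 mm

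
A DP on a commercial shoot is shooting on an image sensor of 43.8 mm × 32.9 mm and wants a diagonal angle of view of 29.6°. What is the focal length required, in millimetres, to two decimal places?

Sensor diagonal = √(43.8² + 32.9²) = √3000.8500 ≈ 54.7800 mm.
From α = 2·arctan(d/2f) we get f = d / (2·tan(α/2)).
With d = 54.7800 mm and α/2 = 14.8°, tan(α/2) ≈ 0.26421, so f ≈ 54.7800 / 0.52842 ≈ 103.6670 mm.

103.67 mm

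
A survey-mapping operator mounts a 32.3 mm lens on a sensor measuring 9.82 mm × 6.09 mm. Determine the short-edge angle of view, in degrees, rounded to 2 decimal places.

Angle of view α = 2·arctan(h/2f) with h = 6.09 mm and f = 32.3 mm.
h/2f = 0.09427; arctan(0.09427) ≈ 5.3855°, so α ≈ 10.7710°.

10.77°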